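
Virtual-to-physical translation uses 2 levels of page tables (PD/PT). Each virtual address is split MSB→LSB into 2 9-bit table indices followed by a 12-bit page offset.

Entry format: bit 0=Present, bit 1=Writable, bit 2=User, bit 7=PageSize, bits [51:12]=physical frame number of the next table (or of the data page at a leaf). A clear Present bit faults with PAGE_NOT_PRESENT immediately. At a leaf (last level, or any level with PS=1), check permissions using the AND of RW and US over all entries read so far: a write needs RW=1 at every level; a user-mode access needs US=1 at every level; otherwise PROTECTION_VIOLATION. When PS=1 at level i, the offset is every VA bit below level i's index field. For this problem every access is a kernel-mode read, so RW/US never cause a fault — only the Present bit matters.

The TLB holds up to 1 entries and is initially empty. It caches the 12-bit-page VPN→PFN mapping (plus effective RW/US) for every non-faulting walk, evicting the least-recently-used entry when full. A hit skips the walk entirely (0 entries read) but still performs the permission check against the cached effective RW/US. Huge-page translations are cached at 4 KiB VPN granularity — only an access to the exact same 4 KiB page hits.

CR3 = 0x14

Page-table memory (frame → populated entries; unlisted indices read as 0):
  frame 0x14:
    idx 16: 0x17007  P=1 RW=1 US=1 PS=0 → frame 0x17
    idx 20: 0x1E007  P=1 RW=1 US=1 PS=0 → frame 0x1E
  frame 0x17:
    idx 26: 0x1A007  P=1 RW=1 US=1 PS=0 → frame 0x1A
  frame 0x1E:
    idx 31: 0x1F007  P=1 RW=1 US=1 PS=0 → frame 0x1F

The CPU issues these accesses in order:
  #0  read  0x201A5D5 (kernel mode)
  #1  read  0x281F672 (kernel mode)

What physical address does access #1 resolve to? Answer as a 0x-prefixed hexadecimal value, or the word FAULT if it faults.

Walk each access:
#0 VA=0x201A5D5 (r,kernel):
  L0: frame=0x14 idx=16 entry=0x17007 [P=1 RW=1 US=1 PS=0]
  L1: frame=0x17 idx=26 entry=0x1A007 [P=1 RW=1 US=1 PS=0]
  ✓ 0x1A5D5  — 2 lookups
#1 VA=0x281F672 (r,kernel):
  L0: frame=0x14 idx=20 entry=0x1E007 [P=1 RW=1 US=1 PS=0]
  L1: frame=0x1E idx=31 entry=0x1F007 [P=1 RW=1 US=1 PS=0]
  ✓ 0x1F672  — 2 lookups

Access #1 PA: 0x1F672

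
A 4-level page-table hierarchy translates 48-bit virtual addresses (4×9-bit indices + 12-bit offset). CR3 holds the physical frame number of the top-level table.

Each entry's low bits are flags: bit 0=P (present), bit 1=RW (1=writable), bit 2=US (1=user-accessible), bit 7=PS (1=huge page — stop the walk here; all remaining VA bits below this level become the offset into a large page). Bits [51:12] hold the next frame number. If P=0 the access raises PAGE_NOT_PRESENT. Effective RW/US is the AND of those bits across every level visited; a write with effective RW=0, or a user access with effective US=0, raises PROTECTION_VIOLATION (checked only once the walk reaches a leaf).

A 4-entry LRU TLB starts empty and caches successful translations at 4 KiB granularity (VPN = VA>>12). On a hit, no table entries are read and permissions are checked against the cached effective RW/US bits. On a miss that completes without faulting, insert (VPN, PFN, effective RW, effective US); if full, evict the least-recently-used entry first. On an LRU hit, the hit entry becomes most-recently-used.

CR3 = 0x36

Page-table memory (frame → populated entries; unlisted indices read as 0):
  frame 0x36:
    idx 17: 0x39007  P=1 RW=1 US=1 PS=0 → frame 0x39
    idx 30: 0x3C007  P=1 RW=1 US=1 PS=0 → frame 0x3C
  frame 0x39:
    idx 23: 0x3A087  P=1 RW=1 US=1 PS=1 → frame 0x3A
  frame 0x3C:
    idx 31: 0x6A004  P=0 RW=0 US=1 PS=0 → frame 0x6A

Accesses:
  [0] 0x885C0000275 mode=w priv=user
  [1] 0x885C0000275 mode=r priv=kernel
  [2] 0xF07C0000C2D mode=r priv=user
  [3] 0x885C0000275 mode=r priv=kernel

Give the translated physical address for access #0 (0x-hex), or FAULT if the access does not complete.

Per-access translation:
#0 VA=0x885C0000275 (w,user):
  lvl0: tbl 0x36, slot 17 ⇒ 0x39007 (P1/RW1/US1/PS0)
  lvl1: tbl 0x39, slot 23 ⇒ 0x3A087 (P1/RW1/US1/PS1)
  → PA=0x3A275 (huge @L1)  (2 entries read)
#1 VA=0x885C0000275 (r,kernel):
  TLB hit vpn=0x885C0000 → PA=0x3A275
#2 VA=0xF07C0000C2D (r,user):
  lvl0: tbl 0x36, slot 30 ⇒ 0x3C007 (P1/RW1/US1/PS0)
  lvl1: tbl 0x3C, slot 31 ⇒ 0x6A004 (P0/RW0/US1/PS0)
  ✗ PAGE_NOT_PRESENT  [2 reads]
#3 VA=0x885C0000275 (r,kernel):
  TLB hit vpn=0x885C0000 → PA=0x3A275

Access #0 PA: 0x3A275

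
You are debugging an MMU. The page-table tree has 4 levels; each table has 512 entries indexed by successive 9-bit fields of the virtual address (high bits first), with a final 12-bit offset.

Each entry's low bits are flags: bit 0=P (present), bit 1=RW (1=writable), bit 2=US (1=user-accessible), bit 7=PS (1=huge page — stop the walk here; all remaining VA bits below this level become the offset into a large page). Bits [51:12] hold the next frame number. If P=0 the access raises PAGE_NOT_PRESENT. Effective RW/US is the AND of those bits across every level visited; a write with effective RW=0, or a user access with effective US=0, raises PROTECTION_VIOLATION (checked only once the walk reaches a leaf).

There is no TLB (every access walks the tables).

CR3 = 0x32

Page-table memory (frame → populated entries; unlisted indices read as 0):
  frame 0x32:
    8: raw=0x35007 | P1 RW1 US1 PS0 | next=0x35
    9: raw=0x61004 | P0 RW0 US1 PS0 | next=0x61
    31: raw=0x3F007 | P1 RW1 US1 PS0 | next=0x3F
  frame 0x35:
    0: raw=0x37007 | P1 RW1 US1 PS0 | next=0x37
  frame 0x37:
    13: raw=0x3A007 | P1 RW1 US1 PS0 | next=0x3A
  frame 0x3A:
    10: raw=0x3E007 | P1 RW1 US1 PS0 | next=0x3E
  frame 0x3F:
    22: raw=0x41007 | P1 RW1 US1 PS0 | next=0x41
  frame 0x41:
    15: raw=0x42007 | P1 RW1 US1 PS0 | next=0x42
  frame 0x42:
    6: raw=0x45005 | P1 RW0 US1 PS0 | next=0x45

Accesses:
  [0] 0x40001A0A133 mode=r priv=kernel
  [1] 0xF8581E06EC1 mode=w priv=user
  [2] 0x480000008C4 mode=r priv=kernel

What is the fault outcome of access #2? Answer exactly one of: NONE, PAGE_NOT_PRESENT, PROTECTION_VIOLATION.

Walk each access:
#0 VA=0x40001A0A133 (r,kernel):
  [0] read 0x32 idx=8: raw=0x35007 flags P=1 W=1 U=1 S=0
  [1] read 0x35 idx=0: raw=0x37007 flags P=1 W=1 U=1 S=0
  [2] read 0x37 idx=13: raw=0x3A007 flags P=1 W=1 U=1 S=0
  [3] read 0x3A idx=10: raw=0x3E007 flags P=1 W=1 U=1 S=0
  → PA=0x3E133  (4 entries read)
#1 VA=0xF8581E06EC1 (w,user):
  [0] read 0x32 idx=31: raw=0x3F007 flags P=1 W=1 U=1 S=0
  [1] read 0x3F idx=22: raw=0x41007 flags P=1 W=1 U=1 S=0
  [2] read 0x41 idx=15: raw=0x42007 flags P=1 W=1 U=1 S=0
  [3] read 0x42 idx=6: raw=0x45005 flags P=1 W=0 U=1 S=0
  ✗ PROTECTION_VIOLATION  [4 reads]
#2 VA=0x480000008C4 (r,kernel):
  [0] read 0x32 idx=9: raw=0x61004 flags P=0 W=0 U=1 S=0
  ✗ PAGE_NOT_PRESENT  [1 reads]

Access #2 fault: PAGE_NOT_PRESENT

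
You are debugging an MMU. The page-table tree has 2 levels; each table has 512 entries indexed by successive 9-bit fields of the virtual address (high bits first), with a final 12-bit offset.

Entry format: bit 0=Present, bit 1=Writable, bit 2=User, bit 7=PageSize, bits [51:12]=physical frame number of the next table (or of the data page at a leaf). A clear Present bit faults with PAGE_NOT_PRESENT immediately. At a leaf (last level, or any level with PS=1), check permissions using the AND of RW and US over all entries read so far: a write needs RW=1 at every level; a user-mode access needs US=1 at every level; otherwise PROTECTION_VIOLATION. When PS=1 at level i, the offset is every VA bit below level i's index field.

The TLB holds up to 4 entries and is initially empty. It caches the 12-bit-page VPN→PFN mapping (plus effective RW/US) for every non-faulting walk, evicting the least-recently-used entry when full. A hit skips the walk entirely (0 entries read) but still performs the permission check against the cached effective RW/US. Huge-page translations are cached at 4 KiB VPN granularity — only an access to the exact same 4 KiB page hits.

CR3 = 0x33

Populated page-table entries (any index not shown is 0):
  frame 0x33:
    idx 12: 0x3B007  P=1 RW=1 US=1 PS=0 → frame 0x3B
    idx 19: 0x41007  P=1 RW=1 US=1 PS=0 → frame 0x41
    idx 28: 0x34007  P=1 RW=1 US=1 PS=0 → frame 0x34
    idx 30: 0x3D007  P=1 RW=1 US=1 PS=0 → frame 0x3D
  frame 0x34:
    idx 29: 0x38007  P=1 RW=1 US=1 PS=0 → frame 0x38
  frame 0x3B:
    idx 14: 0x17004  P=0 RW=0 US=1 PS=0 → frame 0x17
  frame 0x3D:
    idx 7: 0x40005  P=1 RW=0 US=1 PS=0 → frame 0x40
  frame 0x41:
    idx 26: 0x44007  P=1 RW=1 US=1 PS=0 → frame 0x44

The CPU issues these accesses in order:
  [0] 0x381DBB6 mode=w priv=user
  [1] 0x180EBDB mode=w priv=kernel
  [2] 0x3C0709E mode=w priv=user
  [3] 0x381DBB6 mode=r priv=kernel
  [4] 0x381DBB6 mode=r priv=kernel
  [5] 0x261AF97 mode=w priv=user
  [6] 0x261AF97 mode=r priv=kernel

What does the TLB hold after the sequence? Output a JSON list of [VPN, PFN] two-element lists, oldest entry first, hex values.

Trace:
#0 VA=0x381DBB6 (w,user):
  lvl0: tbl 0x33, slot 28 ⇒ 0x34007 (P1/RW1/US1/PS0)
  lvl1: tbl 0x34, slot 29 ⇒ 0x38007 (P1/RW1/US1/PS0)
  ⇒ phys 0x38BB6  [2 reads]
#1 VA=0x180EBDB (w,kernel):
  lvl0: tbl 0x33, slot 12 ⇒ 0x3B007 (P1/RW1/US1/PS0)
  lvl1: tbl 0x3B, slot 14 ⇒ 0x17004 (P0/RW0/US1/PS0)
  → PAGE_NOT_PRESENT  (2 entries read)
#2 VA=0x3C0709E (w,user):
  lvl0: tbl 0x33, slot 30 ⇒ 0x3D007 (P1/RW1/US1/PS0)
  lvl1: tbl 0x3D, slot 7 ⇒ 0x40005 (P1/RW0/US1/PS0)
  → PROTECTION_VIOLATION  (2 entries read)
#3 VA=0x381DBB6 (r,kernel):
  TLB hit vpn=0x381D → PA=0x38BB6
#4 VA=0x381DBB6 (r,kernel):
  TLB hit vpn=0x381D → PA=0x38BB6
#5 VA=0x261AF97 (w,user):
  lvl0: tbl 0x33, slot 19 ⇒ 0x41007 (P1/RW1/US1/PS0)
  lvl1: tbl 0x41, slot 26 ⇒ 0x44007 (P1/RW1/US1/PS0)
  ⇒ phys 0x44F97  [2 reads]
#6 VA=0x261AF97 (r,kernel):
  TLB hit vpn=0x261A → PA=0x44F97

TLB: [["0x381D", "0x38"], ["0x261A", "0x44"]]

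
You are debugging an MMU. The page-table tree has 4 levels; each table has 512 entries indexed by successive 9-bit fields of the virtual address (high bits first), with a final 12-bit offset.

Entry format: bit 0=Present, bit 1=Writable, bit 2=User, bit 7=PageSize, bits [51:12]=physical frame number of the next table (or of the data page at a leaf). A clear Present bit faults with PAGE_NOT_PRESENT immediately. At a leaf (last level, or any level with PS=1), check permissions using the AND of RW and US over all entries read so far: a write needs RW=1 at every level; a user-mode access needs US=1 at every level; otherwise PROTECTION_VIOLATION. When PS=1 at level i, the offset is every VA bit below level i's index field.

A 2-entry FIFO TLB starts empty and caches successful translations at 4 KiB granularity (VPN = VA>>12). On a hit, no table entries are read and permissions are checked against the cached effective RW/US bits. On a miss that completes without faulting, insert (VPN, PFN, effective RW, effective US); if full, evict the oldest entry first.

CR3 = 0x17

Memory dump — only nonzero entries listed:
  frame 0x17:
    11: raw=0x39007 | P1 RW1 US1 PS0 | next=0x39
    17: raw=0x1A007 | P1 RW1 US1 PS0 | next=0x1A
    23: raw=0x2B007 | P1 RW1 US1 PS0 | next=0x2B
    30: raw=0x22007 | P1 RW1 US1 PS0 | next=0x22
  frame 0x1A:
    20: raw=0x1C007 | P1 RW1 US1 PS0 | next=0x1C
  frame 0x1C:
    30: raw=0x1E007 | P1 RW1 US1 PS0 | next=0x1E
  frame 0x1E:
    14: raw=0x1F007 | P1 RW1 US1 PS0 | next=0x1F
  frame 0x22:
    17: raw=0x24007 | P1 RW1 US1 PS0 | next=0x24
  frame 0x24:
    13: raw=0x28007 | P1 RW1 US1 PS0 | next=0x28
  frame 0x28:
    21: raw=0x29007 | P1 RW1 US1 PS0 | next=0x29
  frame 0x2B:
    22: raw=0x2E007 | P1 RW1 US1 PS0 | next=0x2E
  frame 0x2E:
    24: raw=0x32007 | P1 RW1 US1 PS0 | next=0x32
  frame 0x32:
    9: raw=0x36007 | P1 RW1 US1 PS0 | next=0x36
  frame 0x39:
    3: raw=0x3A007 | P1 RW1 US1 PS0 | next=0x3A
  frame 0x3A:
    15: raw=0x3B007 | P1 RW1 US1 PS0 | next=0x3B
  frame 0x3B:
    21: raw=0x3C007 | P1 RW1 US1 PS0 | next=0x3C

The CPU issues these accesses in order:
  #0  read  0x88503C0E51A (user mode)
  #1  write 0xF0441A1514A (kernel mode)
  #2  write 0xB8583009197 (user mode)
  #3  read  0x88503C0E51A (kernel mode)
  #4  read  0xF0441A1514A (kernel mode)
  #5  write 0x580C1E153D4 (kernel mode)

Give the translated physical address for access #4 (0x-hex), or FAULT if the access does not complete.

Walk each access:
#0 VA=0x88503C0E51A (r,user):
  L0 @0x17[17] → 0x1A007  P=1,RW=1,US=1,PS=0
  L1 @0x1A[20] → 0x1C007  P=1,RW=1,US=1,PS=0
  L2 @0x1C[30] → 0x1E007  P=1,RW=1,US=1,PS=0
  L3 @0x1E[14] → 0x1F007  P=1,RW=1,US=1,PS=0
  → PA=0x1F51A  (4 entries read)
#1 VA=0xF0441A1514A (w,kernel):
  L0 @0x17[30] → 0x22007  P=1,RW=1,US=1,PS=0
  L1 @0x22[17] → 0x24007  P=1,RW=1,US=1,PS=0
  L2 @0x24[13] → 0x28007  P=1,RW=1,US=1,PS=0
  L3 @0x28[21] → 0x29007  P=1,RW=1,US=1,PS=0
  → PA=0x2914A  (4 entries read)
#2 VA=0xB8583009197 (w,user):
  L0 @0x17[23] → 0x2B007  P=1,RW=1,US=1,PS=0
  L1 @0x2B[22] → 0x2E007  P=1,RW=1,US=1,PS=0
  L2 @0x2E[24] → 0x32007  P=1,RW=1,US=1,PS=0
  L3 @0x32[9] → 0x36007  P=1,RW=1,US=1,PS=0
  → PA=0x36197  (4 entries read)
#3 VA=0x88503C0E51A (r,kernel):
  L0 @0x17[17] → 0x1A007  P=1,RW=1,US=1,PS=0
  L1 @0x1A[20] → 0x1C007  P=1,RW=1,US=1,PS=0
  L2 @0x1C[30] → 0x1E007  P=1,RW=1,US=1,PS=0
  L3 @0x1E[14] → 0x1F007  P=1,RW=1,US=1,PS=0
  → PA=0x1F51A  (4 entries read)
#4 VA=0xF0441A1514A (r,kernel):
  L0 @0x17[30] → 0x22007  P=1,RW=1,US=1,PS=0
  L1 @0x22[17] → 0x24007  P=1,RW=1,US=1,PS=0
  L2 @0x24[13] → 0x28007  P=1,RW=1,US=1,PS=0
  L3 @0x28[21] → 0x29007  P=1,RW=1,US=1,PS=0
  → PA=0x2914A  (4 entries read)
#5 VA=0x580C1E153D4 (w,kernel):
  L0 @0x17[11] → 0x39007  P=1,RW=1,US=1,PS=0
  L1 @0x39[3] → 0x3A007  P=1,RW=1,US=1,PS=0
  L2 @0x3A[15] → 0x3B007  P=1,RW=1,US=1,PS=0
  L3 @0x3B[21] → 0x3C007  P=1,RW=1,US=1,PS=0
  → PA=0x3C3D4  (4 entries read)

Access #4 PA: 0x2914A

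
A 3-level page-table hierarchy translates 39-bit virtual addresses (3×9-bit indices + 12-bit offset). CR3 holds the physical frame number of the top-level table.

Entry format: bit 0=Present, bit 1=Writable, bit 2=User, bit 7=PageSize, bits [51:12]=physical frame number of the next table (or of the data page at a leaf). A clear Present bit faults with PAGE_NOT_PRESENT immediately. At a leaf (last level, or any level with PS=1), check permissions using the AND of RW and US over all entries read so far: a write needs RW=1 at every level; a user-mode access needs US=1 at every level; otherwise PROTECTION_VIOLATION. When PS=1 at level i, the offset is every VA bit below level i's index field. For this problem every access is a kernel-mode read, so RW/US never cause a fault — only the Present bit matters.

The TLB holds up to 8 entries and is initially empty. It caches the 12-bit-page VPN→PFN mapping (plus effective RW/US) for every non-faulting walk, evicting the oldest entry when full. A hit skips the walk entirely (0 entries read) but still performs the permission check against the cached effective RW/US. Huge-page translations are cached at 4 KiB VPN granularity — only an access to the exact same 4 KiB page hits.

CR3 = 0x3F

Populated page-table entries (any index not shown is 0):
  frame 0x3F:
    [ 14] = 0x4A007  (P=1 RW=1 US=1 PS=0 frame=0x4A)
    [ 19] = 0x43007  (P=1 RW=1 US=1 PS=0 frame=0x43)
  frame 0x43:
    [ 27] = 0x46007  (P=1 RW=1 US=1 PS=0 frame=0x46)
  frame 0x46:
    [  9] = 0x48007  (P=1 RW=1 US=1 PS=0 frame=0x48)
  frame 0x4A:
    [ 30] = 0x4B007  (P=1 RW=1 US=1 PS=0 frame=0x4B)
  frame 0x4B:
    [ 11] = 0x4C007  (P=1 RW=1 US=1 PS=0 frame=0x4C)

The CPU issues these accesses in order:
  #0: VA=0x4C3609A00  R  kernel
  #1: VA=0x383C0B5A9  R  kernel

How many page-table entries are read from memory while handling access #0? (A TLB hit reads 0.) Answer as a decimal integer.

Trace:
#0 VA=0x4C3609A00 (r,kernel):
  [0] read 0x3F idx=19: raw=0x43007 flags P=1 W=1 U=1 S=0
  [1] read 0x43 idx=27: raw=0x46007 flags P=1 W=1 U=1 S=0
  [2] read 0x46 idx=9: raw=0x48007 flags P=1 W=1 U=1 S=0
  ✓ 0x48A00  — 3 lookups
#1 VA=0x383C0B5A9 (r,kernel):
  [0] read 0x3F idx=14: raw=0x4A007 flags P=1 W=1 U=1 S=0
  [1] read 0x4A idx=30: raw=0x4B007 flags P=1 W=1 U=1 S=0
  [2] read 0x4B idx=11: raw=0x4C007 flags P=1 W=1 U=1 S=0
  ✓ 0x4C5A9  — 3 lookups

Entries read for #0: 3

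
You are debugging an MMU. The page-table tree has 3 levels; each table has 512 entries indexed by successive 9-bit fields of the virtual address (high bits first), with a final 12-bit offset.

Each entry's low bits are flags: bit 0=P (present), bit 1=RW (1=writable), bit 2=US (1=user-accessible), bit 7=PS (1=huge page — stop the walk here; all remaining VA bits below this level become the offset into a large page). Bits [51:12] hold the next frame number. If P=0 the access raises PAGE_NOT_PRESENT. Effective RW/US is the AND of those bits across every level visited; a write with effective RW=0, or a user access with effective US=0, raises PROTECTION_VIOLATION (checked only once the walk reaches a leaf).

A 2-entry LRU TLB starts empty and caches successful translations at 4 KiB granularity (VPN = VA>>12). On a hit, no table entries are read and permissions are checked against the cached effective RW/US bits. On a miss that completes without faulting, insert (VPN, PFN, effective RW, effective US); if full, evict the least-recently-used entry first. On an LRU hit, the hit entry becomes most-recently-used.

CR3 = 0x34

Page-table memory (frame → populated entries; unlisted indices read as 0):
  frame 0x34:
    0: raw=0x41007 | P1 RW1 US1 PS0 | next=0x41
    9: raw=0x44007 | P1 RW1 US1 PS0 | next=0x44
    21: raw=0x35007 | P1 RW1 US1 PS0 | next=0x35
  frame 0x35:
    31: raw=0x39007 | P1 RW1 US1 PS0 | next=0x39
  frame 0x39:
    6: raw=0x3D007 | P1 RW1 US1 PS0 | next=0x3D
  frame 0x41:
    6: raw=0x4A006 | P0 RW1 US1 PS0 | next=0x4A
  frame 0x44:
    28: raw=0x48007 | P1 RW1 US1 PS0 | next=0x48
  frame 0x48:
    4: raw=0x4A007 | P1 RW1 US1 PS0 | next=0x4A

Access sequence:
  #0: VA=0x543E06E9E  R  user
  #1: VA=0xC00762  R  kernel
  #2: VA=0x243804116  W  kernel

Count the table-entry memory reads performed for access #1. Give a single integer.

Per-access translation:
#0 VA=0x543E06E9E (r,user):
  L0 @0x34[21] → 0x35007  P=1,RW=1,US=1,PS=0
  L1 @0x35[31] → 0x39007  P=1,RW=1,US=1,PS=0
  L2 @0x39[6] → 0x3D007  P=1,RW=1,US=1,PS=0
  ✓ 0x3DE9E  — 3 lookups
#1 VA=0xC00762 (r,kernel):
  L0 @0x34[0] → 0x41007  P=1,RW=1,US=1,PS=0
  L1 @0x41[6] → 0x4A006  P=0,RW=1,US=1,PS=0
  ✗ PAGE_NOT_PRESENT  [2 reads]
#2 VA=0x243804116 (w,kernel):
  L0 @0x34[9] → 0x44007  P=1,RW=1,US=1,PS=0
  L1 @0x44[28] → 0x48007  P=1,RW=1,US=1,PS=0
  L2 @0x48[4] → 0x4A007  P=1,RW=1,US=1,PS=0
  ✓ 0x4A116  — 3 lookups

Entries read for #1: 2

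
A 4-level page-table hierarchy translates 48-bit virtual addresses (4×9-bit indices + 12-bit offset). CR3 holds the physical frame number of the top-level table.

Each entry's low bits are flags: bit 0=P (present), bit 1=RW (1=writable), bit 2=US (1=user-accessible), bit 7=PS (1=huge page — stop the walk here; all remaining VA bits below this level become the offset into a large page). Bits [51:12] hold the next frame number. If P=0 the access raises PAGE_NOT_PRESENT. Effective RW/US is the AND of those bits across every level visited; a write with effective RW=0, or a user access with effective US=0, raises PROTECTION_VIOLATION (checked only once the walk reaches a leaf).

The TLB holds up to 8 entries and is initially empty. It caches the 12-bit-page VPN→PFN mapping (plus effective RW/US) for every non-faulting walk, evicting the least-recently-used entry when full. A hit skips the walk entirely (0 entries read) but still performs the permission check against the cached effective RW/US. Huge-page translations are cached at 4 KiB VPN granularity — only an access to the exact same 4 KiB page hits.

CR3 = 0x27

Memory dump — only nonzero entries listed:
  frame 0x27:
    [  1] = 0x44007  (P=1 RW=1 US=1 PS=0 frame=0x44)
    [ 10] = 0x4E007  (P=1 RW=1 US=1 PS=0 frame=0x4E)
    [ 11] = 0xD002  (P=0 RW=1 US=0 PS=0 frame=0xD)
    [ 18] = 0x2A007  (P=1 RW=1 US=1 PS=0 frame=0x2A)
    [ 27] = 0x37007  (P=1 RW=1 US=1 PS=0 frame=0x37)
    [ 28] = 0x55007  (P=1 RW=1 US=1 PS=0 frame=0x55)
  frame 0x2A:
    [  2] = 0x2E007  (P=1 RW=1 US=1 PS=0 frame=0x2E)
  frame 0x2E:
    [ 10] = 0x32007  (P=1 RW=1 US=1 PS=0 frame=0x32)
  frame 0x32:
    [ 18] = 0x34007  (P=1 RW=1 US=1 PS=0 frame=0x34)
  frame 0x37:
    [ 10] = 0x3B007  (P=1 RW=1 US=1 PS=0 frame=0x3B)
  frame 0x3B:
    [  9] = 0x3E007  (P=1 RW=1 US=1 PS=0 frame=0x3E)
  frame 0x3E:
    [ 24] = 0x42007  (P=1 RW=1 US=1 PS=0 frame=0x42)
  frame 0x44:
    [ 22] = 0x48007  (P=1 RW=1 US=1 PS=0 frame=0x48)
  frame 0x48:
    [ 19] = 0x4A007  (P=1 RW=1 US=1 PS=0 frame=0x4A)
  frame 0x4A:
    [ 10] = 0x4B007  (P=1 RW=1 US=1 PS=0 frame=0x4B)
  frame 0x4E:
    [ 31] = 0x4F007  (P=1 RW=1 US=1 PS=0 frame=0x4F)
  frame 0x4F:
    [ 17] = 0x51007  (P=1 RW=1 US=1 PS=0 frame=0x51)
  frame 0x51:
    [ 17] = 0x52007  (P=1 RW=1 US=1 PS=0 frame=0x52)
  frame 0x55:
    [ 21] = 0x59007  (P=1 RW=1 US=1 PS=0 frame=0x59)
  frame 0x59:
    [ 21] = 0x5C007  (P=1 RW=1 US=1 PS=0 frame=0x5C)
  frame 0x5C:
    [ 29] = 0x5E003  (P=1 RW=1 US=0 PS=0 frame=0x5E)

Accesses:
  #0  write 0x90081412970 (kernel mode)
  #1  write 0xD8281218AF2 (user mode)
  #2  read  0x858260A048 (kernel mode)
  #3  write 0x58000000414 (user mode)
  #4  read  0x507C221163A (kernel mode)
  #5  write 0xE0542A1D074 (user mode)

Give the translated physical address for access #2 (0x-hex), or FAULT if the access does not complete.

Per-access translation:
#0 VA=0x90081412970 (w,kernel):
  [0] read 0x27 idx=18: raw=0x2A007 flags P=1 W=1 U=1 S=0
  [1] read 0x2A idx=2: raw=0x2E007 flags P=1 W=1 U=1 S=0
  [2] read 0x2E idx=10: raw=0x32007 flags P=1 W=1 U=1 S=0
  [3] read 0x32 idx=18: raw=0x34007 flags P=1 W=1 U=1 S=0
  → PA=0x34970  (4 entries read)
#1 VA=0xD8281218AF2 (w,user):
  [0] read 0x27 idx=27: raw=0x37007 flags P=1 W=1 U=1 S=0
  [1] read 0x37 idx=10: raw=0x3B007 flags P=1 W=1 U=1 S=0
  [2] read 0x3B idx=9: raw=0x3E007 flags P=1 W=1 U=1 S=0
  [3] read 0x3E idx=24: raw=0x42007 flags P=1 W=1 U=1 S=0
  → PA=0x42AF2  (4 entries read)
#2 VA=0x858260A048 (r,kernel):
  [0] read 0x27 idx=1: raw=0x44007 flags P=1 W=1 U=1 S=0
  [1] read 0x44 idx=22: raw=0x48007 flags P=1 W=1 U=1 S=0
  [2] read 0x48 idx=19: raw=0x4A007 flags P=1 W=1 U=1 S=0
  [3] read 0x4A idx=10: raw=0x4B007 flags P=1 W=1 U=1 S=0
  → PA=0x4B048  (4 entries read)
#3 VA=0x58000000414 (w,user):
  [0] read 0x27 idx=11: raw=0xD002 flags P=0 W=1 U=0 S=0
  ✗ PAGE_NOT_PRESENT  [1 reads]
#4 VA=0x507C221163A (r,kernel):
  [0] read 0x27 idx=10: raw=0x4E007 flags P=1 W=1 U=1 S=0
  [1] read 0x4E idx=31: raw=0x4F007 flags P=1 W=1 U=1 S=0
  [2] read 0x4F idx=17: raw=0x51007 flags P=1 W=1 U=1 S=0
  [3] read 0x51 idx=17: raw=0x52007 flags P=1 W=1 U=1 S=0
  → PA=0x5263A  (4 entries read)
#5 VA=0xE0542A1D074 (w,user):
  [0] read 0x27 idx=28: raw=0x55007 flags P=1 W=1 U=1 S=0
  [1] read 0x55 idx=21: raw=0x59007 flags P=1 W=1 U=1 S=0
  [2] read 0x59 idx=21: raw=0x5C007 flags P=1 W=1 U=1 S=0
  [3] read 0x5C idx=29: raw=0x5E003 flags P=1 W=1 U=0 S=0
  ✗ PROTECTION_VIOLATION  [4 reads]

Access #2 PA: 0x4B048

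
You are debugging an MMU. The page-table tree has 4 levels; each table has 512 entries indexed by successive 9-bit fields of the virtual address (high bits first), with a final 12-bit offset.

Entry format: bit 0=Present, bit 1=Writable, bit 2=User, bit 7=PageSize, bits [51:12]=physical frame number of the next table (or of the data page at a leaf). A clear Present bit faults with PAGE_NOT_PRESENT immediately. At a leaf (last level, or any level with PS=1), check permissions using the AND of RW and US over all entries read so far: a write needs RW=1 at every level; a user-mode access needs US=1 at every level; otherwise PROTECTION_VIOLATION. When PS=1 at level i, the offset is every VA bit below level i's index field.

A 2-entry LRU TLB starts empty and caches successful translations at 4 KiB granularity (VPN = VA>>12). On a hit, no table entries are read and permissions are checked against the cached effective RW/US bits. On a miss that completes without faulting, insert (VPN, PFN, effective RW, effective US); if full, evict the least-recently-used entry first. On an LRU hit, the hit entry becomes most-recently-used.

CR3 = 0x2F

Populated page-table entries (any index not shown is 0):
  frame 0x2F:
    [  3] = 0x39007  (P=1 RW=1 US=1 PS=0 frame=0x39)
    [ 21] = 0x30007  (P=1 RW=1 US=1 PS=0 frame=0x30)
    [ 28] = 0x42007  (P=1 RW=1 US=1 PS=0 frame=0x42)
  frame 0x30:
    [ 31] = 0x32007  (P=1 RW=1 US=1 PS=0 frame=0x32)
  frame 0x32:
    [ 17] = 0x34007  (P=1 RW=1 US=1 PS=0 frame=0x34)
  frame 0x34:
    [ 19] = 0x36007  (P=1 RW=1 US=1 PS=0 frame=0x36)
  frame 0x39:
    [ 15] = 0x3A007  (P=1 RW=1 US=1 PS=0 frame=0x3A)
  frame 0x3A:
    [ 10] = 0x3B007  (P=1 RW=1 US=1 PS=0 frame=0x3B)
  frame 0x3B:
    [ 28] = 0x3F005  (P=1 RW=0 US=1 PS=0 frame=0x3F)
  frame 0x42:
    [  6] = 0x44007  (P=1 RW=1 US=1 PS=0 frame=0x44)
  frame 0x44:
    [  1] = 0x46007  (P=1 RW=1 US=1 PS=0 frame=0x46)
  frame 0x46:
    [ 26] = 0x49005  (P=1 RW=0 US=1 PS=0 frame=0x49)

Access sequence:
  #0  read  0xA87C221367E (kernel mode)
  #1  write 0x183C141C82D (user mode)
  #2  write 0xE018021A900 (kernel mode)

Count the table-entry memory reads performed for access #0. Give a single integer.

Walk each access:
#0 VA=0xA87C221367E (r,kernel):
  lvl0: tbl 0x2F, slot 21 ⇒ 0x30007 (P1/RW1/US1/PS0)
  lvl1: tbl 0x30, slot 31 ⇒ 0x32007 (P1/RW1/US1/PS0)
  lvl2: tbl 0x32, slot 17 ⇒ 0x34007 (P1/RW1/US1/PS0)
  lvl3: tbl 0x34, slot 19 ⇒ 0x36007 (P1/RW1/US1/PS0)
  ✓ 0x3667E  — 4 lookups
#1 VA=0x183C141C82D (w,user):
  lvl0: tbl 0x2F, slot 3 ⇒ 0x39007 (P1/RW1/US1/PS0)
  lvl1: tbl 0x39, slot 15 ⇒ 0x3A007 (P1/RW1/US1/PS0)
  lvl2: tbl 0x3A, slot 10 ⇒ 0x3B007 (P1/RW1/US1/PS0)
  lvl3: tbl 0x3B, slot 28 ⇒ 0x3F005 (P1/RW0/US1/PS0)
  ✗ PROTECTION_VIOLATION  [4 reads]
#2 VA=0xE018021A900 (w,kernel):
  lvl0: tbl 0x2F, slot 28 ⇒ 0x42007 (P1/RW1/US1/PS0)
  lvl1: tbl 0x42, slot 6 ⇒ 0x44007 (P1/RW1/US1/PS0)
  lvl2: tbl 0x44, slot 1 ⇒ 0x46007 (P1/RW1/US1/PS0)
  lvl3: tbl 0x46, slot 26 ⇒ 0x49005 (P1/RW0/US1/PS0)
  ✗ PROTECTION_VIOLATION  [4 reads]

Entries read for #0: 4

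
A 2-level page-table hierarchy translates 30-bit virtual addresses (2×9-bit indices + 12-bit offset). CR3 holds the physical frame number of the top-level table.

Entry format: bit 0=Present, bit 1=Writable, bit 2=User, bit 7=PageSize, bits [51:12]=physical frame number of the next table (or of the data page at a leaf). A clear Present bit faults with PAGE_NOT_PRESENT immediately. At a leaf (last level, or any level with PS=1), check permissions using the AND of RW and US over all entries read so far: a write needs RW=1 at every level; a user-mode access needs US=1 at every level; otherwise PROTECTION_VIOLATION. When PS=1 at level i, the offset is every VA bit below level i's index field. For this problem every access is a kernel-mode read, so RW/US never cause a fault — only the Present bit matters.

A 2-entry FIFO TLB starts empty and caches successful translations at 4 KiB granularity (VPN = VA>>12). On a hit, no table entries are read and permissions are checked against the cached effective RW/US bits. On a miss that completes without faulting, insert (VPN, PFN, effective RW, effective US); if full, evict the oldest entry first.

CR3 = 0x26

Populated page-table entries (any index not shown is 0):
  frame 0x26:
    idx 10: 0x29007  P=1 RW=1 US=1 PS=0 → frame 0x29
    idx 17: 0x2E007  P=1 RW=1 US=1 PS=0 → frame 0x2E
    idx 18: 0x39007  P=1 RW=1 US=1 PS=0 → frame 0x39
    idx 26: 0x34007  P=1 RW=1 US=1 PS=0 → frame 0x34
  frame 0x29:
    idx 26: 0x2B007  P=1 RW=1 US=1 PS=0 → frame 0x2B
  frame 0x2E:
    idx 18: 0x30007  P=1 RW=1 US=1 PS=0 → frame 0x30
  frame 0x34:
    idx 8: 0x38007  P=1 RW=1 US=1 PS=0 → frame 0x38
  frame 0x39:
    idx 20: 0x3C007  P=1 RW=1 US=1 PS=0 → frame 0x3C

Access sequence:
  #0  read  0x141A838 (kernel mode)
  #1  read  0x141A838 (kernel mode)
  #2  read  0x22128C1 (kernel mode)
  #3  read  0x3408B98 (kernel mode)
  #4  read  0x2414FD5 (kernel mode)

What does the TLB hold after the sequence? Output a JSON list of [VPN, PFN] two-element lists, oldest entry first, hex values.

Trace:
#0 VA=0x141A838 (r,kernel):
  L0 @0x26[10] → 0x29007  P=1,RW=1,US=1,PS=0
  L1 @0x29[26] → 0x2B007  P=1,RW=1,US=1,PS=0
  ⇒ phys 0x2B838  [2 reads]
#1 VA=0x141A838 (r,kernel):
  TLB hit vpn=0x141A → PA=0x2B838
#2 VA=0x22128C1 (r,kernel):
  L0 @0x26[17] → 0x2E007  P=1,RW=1,US=1,PS=0
  L1 @0x2E[18] → 0x30007  P=1,RW=1,US=1,PS=0
  ⇒ phys 0x308C1  [2 reads]
#3 VA=0x3408B98 (r,kernel):
  L0 @0x26[26] → 0x34007  P=1,RW=1,US=1,PS=0
  L1 @0x34[8] → 0x38007  P=1,RW=1,US=1,PS=0
  ⇒ phys 0x38B98  [2 reads]
#4 VA=0x2414FD5 (r,kernel):
  L0 @0x26[18] → 0x39007  P=1,RW=1,US=1,PS=0
  L1 @0x39[20] → 0x3C007  P=1,RW=1,US=1,PS=0
  ⇒ phys 0x3CFD5  [2 reads]

TLB: [["0x3408", "0x38"], ["0x2414", "0x3C"]]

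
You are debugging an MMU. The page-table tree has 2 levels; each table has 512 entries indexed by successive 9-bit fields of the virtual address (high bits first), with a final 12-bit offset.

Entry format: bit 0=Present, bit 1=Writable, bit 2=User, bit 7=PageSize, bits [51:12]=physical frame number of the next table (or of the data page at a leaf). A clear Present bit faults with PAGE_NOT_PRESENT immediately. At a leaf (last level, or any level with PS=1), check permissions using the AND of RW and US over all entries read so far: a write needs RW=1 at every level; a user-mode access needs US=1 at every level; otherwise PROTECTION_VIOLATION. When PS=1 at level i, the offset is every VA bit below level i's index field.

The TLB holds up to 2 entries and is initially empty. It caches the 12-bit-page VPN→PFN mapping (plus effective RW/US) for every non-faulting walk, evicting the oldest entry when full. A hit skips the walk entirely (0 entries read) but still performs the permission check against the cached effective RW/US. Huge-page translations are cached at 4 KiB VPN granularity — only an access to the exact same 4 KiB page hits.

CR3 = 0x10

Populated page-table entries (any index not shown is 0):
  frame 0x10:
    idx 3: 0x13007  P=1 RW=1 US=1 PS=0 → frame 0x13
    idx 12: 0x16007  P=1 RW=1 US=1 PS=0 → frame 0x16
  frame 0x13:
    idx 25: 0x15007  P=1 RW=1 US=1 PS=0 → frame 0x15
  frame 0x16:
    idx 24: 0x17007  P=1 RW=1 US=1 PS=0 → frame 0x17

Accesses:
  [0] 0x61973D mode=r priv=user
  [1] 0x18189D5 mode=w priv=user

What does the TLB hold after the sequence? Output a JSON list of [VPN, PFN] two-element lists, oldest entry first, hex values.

Trace:
#0 VA=0x61973D (r,user):
  [0] read 0x10 idx=3: raw=0x13007 flags P=1 W=1 U=1 S=0
  [1] read 0x13 idx=25: raw=0x15007 flags P=1 W=1 U=1 S=0
  → PA=0x1573D  (2 entries read)
#1 VA=0x18189D5 (w,user):
  [0] read 0x10 idx=12: raw=0x16007 flags P=1 W=1 U=1 S=0
  [1] read 0x16 idx=24: raw=0x17007 flags P=1 W=1 U=1 S=0
  → PA=0x179D5  (2 entries read)

TLB: [["0x619", "0x15"], ["0x1818", "0x17"]]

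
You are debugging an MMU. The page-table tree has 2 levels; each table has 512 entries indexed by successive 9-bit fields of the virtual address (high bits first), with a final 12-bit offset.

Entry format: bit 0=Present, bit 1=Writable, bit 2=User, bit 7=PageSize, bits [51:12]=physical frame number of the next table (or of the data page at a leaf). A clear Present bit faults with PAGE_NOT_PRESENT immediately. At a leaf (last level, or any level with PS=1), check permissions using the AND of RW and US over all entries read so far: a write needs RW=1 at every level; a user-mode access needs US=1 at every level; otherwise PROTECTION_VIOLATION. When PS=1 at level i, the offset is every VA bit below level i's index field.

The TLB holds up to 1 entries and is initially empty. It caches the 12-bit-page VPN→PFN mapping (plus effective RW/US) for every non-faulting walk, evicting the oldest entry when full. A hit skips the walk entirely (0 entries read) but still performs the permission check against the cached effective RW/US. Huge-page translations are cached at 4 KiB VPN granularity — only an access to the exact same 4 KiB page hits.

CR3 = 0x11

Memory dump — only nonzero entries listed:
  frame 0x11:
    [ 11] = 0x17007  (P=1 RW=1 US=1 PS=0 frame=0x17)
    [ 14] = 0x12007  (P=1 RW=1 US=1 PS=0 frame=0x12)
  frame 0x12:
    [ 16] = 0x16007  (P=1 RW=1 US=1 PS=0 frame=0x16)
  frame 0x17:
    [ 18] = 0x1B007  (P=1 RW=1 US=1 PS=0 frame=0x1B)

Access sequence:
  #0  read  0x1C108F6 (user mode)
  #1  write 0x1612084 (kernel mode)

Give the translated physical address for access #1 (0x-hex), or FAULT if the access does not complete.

Per-access translation:
#0 VA=0x1C108F6 (r,user):
  lvl0: tbl 0x11, slot 14 ⇒ 0x12007 (P1/RW1/US1/PS0)
  lvl1: tbl 0x12, slot 16 ⇒ 0x16007 (P1/RW1/US1/PS0)
  → PA=0x168F6  (2 entries read)
#1 VA=0x1612084 (w,kernel):
  lvl0: tbl 0x11, slot 11 ⇒ 0x17007 (P1/RW1/US1/PS0)
  lvl1: tbl 0x17, slot 18 ⇒ 0x1B007 (P1/RW1/US1/PS0)
  → PA=0x1B084  (2 entries read)

Access #1 PA: 0x1B084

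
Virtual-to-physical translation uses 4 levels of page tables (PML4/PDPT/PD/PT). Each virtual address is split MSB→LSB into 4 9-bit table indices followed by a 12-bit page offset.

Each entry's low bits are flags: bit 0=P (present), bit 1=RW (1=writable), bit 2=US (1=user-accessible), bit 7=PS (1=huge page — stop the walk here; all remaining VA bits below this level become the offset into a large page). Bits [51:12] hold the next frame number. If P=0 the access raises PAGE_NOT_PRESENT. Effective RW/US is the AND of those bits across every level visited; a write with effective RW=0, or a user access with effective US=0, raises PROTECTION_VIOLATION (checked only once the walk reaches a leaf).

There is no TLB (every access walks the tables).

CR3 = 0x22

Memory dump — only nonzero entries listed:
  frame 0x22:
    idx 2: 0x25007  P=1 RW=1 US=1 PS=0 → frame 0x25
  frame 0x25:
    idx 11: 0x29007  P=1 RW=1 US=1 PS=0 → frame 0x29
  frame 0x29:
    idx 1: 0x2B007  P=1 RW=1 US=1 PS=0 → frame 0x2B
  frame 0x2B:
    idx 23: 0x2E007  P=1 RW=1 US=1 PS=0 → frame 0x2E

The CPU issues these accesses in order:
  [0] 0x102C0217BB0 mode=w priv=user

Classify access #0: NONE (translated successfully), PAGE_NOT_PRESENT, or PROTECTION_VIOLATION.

Trace:
#0 VA=0x102C0217BB0 (w,user):
  [0] read 0x22 idx=2: raw=0x25007 flags P=1 W=1 U=1 S=0
  [1] read 0x25 idx=11: raw=0x29007 flags P=1 W=1 U=1 S=0
  [2] read 0x29 idx=1: raw=0x2B007 flags P=1 W=1 U=1 S=0
  [3] read 0x2B idx=23: raw=0x2E007 flags P=1 W=1 U=1 S=0
  ⇒ phys 0x2EBB0  [4 reads]

Access #0 fault: NONE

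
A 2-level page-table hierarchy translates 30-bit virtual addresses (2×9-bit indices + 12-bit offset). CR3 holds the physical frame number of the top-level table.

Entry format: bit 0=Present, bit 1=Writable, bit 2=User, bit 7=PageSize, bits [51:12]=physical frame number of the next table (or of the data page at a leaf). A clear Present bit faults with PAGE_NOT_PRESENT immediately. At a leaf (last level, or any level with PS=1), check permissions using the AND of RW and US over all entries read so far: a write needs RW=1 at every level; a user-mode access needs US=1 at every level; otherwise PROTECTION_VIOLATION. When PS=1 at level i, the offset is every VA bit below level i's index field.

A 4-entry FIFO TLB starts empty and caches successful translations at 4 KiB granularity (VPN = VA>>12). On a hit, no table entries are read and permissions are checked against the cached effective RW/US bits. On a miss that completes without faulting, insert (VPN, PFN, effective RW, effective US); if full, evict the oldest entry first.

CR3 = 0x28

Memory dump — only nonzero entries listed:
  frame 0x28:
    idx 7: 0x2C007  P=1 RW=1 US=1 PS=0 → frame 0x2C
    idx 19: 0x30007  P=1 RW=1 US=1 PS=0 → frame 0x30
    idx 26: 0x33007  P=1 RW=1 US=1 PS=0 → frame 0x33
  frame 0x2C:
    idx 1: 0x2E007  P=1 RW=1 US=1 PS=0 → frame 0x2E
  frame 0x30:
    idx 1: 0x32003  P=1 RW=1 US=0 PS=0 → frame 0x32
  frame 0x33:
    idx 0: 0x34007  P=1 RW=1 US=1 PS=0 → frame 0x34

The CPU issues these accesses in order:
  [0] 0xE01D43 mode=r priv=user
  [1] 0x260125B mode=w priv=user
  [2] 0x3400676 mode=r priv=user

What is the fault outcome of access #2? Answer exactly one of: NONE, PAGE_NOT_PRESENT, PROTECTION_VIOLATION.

Trace:
#0 VA=0xE01D43 (r,user):
  lvl0: tbl 0x28, slot 7 ⇒ 0x2C007 (P1/RW1/US1/PS0)
  lvl1: tbl 0x2C, slot 1 ⇒ 0x2E007 (P1/RW1/US1/PS0)
  → PA=0x2ED43  (2 entries read)
#1 VA=0x260125B (w,user):
  lvl0: tbl 0x28, slot 19 ⇒ 0x30007 (P1/RW1/US1/PS0)
  lvl1: tbl 0x30, slot 1 ⇒ 0x32003 (P1/RW1/US0/PS0)
  ⇒ fault: PROTECTION_VIOLATION  — 2 lookups
#2 VA=0x3400676 (r,user):
  lvl0: tbl 0x28, slot 26 ⇒ 0x33007 (P1/RW1/US1/PS0)
  lvl1: tbl 0x33, slot 0 ⇒ 0x34007 (P1/RW1/US1/PS0)
  → PA=0x34676  (2 entries read)

Access #2 fault: NONE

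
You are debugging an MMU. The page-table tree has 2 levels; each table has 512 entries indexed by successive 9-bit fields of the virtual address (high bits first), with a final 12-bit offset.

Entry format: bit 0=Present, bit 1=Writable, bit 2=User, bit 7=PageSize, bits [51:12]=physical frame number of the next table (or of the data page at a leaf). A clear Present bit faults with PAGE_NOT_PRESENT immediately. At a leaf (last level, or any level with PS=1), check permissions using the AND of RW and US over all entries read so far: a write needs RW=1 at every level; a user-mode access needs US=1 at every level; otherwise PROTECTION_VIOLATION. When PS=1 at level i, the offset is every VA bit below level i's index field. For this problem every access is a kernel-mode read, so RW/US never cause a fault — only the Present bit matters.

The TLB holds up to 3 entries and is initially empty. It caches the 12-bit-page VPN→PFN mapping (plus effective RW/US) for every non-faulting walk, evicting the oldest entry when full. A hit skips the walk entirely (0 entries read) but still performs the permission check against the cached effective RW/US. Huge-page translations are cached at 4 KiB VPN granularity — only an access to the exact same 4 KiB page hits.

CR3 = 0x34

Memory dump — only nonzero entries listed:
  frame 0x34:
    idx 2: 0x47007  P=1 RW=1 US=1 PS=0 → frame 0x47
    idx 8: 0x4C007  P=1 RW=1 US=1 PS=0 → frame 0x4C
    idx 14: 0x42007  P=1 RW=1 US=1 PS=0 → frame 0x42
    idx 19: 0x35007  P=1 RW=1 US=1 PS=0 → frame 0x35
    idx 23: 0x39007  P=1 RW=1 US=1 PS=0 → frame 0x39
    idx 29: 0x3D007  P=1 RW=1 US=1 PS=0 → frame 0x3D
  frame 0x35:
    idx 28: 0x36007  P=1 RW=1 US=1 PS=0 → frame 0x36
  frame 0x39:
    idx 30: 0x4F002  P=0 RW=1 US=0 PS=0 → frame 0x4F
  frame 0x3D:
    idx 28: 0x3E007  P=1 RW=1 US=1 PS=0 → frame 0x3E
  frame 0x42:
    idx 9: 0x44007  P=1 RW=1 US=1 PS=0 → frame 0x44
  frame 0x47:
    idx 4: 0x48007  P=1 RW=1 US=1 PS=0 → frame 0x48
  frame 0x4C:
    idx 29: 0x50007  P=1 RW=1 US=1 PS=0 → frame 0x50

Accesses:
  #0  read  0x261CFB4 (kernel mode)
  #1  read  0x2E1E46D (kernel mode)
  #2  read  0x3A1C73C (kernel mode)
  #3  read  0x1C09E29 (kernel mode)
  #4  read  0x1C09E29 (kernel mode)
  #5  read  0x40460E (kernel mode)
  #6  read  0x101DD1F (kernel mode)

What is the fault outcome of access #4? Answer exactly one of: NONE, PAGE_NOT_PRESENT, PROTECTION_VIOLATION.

Per-access translation:
#0 VA=0x261CFB4 (r,kernel):
  lvl0: tbl 0x34, slot 19 ⇒ 0x35007 (P1/RW1/US1/PS0)
  lvl1: tbl 0x35, slot 28 ⇒ 0x36007 (P1/RW1/US1/PS0)
  → PA=0x36FB4  (2 entries read)
#1 VA=0x2E1E46D (r,kernel):
  lvl0: tbl 0x34, slot 23 ⇒ 0x39007 (P1/RW1/US1/PS0)
  lvl1: tbl 0x39, slot 30 ⇒ 0x4F002 (P0/RW1/US0/PS0)
  → PAGE_NOT_PRESENT  (2 entries read)
#2 VA=0x3A1C73C (r,kernel):
  lvl0: tbl 0x34, slot 29 ⇒ 0x3D007 (P1/RW1/US1/PS0)
  lvl1: tbl 0x3D, slot 28 ⇒ 0x3E007 (P1/RW1/US1/PS0)
  → PA=0x3E73C  (2 entries read)
#3 VA=0x1C09E29 (r,kernel):
  lvl0: tbl 0x34, slot 14 ⇒ 0x42007 (P1/RW1/US1/PS0)
  lvl1: tbl 0x42, slot 9 ⇒ 0x44007 (P1/RW1/US1/PS0)
  → PA=0x44E29  (2 entries read)
#4 VA=0x1C09E29 (r,kernel):
  TLB hit vpn=0x1C09 → PA=0x44E29
#5 VA=0x40460E (r,kernel):
  lvl0: tbl 0x34, slot 2 ⇒ 0x47007 (P1/RW1/US1/PS0)
  lvl1: tbl 0x47, slot 4 ⇒ 0x48007 (P1/RW1/US1/PS0)
  → PA=0x4860E  (2 entries read)
#6 VA=0x101DD1F (r,kernel):
  lvl0: tbl 0x34, slot 8 ⇒ 0x4C007 (P1/RW1/US1/PS0)
  lvl1: tbl 0x4C, slot 29 ⇒ 0x50007 (P1/RW1/US1/PS0)
  → PA=0x50D1F  (2 entries read)

Access #4 fault: NONE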